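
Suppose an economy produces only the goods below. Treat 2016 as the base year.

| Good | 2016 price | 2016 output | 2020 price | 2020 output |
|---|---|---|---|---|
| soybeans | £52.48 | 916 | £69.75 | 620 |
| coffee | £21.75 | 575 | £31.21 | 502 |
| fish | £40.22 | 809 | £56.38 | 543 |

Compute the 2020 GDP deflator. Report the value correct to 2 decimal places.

137.11

Nominal GDP 2020 = 69.75·620 + 31.21·502 + 56.38·543 = 89526.76.
Real GDP 2020 (at 2016 prices) = 52.48·620 + 21.75·502 + 40.22·543 = 65295.56.
Deflator = Nominal/Real × 100 = 89526.76/65295.56 × 100 = 137.110.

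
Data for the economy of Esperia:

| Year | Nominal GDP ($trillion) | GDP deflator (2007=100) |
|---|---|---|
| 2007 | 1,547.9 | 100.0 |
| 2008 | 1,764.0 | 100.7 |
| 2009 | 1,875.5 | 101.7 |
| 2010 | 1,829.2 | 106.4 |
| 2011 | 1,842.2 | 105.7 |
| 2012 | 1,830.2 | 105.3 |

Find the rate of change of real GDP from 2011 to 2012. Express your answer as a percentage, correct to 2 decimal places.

Real GDP 2011 = 1842.2/1.057 = 1742.86.
Real GDP 2012 = 1830.2/1.053 = 1738.08.
Change = 1738.08/1742.86 − 1 = -0.0027.

-0.27%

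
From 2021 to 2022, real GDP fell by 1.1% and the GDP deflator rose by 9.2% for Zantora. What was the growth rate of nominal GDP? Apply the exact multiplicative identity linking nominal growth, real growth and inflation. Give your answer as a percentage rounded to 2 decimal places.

8.00%

(1 + g_nom) = (1 + g_real)(1 + π) = 0.9890 × 1.0920 = 1.07999.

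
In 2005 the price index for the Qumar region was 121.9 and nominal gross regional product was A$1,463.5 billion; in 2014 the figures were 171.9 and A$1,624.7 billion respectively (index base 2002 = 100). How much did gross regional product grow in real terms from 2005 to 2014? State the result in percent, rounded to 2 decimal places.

-21.28%

Deflate each year: 2005 → 1463.5/1.219 = 1200.57; 2014 → 1624.7/1.719 = 945.14.
So real gross regional product changed by 945.14/1200.57 − 1 = -0.2128, i.e. -21.28%.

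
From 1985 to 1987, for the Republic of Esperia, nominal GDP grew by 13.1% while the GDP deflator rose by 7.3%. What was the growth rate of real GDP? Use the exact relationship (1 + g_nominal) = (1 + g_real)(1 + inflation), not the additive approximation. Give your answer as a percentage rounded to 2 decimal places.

5.41%

(1 + g_nom) = (1 + g_real)(1 + π), so g_real = 1.1310 / 1.0730 − 1 = 0.05405.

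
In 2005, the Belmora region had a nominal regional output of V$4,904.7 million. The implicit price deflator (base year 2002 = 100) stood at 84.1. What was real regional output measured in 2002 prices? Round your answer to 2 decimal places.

V$5,831.99 million

Real regional output = Nominal / (implicit price deflator/100) = 4904.7 / 0.841 = 5831.99.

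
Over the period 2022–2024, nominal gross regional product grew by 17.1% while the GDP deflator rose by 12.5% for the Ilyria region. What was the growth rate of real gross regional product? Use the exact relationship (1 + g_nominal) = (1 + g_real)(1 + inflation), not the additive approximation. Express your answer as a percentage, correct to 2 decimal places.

4.09%

(1 + g_nom) = (1 + g_real)(1 + π), so g_real = 1.1710 / 1.1250 − 1 = 0.04089.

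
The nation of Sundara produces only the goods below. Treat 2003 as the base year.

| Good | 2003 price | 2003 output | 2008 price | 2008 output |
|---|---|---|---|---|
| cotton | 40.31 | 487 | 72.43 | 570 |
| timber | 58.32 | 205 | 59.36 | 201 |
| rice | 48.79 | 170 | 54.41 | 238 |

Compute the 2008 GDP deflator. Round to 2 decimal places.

142.87

Nominal GDP 2008 = 72.43·570 + 59.36·201 + 54.41·238 = 66166.04.
Real GDP 2008 (at 2003 prices) = 40.31·570 + 58.32·201 + 48.79·238 = 46311.04.
Deflator = Nominal/Real × 100 = 66166.04/46311.04 × 100 = 142.873.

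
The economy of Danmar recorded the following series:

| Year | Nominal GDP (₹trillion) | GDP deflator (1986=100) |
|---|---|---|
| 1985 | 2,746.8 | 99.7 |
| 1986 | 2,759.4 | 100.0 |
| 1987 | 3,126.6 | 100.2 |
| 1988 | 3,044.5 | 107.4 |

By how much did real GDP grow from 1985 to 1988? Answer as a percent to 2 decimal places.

2.89%

Real GDP 1985 = 2746.8/0.997 = 2755.07.
Real GDP 1988 = 3044.5/1.074 = 2834.73.
Change = 2834.73/2755.07 − 1 = 0.0289.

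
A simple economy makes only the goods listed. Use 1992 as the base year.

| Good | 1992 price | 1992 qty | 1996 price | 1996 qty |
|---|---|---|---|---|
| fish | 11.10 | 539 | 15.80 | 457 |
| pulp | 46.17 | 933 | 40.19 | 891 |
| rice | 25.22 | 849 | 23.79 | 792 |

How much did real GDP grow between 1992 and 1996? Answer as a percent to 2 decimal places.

Real GDP 1992 = Nominal GDP 1992 = 11.10·539 + 46.17·933 + 25.22·849 = 70471.29.
Real GDP 1996 (at 1992 prices) = 11.10·457 + 46.17·891 + 25.22·792 = 66184.41.
Real growth = 66184.41/70471.29 − 1 = -0.0608.

-6.08%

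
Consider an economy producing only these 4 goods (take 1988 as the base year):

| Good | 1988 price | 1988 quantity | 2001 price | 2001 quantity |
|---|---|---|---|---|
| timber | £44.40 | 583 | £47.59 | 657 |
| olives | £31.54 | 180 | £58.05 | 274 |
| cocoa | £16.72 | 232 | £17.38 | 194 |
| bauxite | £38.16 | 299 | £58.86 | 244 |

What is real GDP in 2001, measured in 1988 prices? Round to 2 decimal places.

Real GDP 2001 = Σ (p_1988 × q_2001) = 44.40·657 + 31.54·274 + 16.72·194 + 38.16·244 = 50367.48.

£50367.48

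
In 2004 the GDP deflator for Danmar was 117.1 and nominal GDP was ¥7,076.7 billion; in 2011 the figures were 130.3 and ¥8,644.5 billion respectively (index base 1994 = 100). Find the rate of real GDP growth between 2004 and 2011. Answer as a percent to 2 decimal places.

Deflate each year: 2004 → 7076.7/1.171 = 6043.30; 2011 → 8644.5/1.303 = 6634.31.
So real GDP changed by 6634.31/6043.30 − 1 = 0.0978, i.e. 9.78%.

9.78%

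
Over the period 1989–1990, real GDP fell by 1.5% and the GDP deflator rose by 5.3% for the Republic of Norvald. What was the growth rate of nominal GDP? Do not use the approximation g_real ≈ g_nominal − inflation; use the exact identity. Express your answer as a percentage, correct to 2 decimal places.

3.72%

(1 + g_nom) = (1 + g_real)(1 + π) = 0.9850 × 1.0530 = 1.03721.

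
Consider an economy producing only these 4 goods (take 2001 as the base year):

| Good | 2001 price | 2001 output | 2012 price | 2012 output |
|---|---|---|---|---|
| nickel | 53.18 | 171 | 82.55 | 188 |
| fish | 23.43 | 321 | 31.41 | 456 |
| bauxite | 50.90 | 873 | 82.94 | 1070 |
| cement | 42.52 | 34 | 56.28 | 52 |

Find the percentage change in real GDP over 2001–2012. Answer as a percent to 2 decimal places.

Real GDP 2001 = Nominal GDP 2001 = 53.18·171 + 23.43·321 + 50.90·873 + 42.52·34 = 62496.19.
Real GDP 2012 (at 2001 prices) = 53.18·188 + 23.43·456 + 50.90·1070 + 42.52·52 = 77355.96.
Real growth = 77355.96/62496.19 − 1 = 0.2378.

23.78%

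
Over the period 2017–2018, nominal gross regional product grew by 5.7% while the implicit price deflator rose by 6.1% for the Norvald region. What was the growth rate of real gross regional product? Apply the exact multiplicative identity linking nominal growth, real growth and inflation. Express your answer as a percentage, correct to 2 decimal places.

(1 + g_nom) = (1 + g_real)(1 + π), so g_real = 1.0570 / 1.0610 − 1 = -0.00377.

-0.38%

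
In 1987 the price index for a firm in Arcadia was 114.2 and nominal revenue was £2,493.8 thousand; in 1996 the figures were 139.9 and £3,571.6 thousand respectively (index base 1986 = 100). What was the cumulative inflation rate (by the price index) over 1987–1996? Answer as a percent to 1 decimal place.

Price-level change = 139.9 / 114.2 − 1 = 0.2250.

22.5%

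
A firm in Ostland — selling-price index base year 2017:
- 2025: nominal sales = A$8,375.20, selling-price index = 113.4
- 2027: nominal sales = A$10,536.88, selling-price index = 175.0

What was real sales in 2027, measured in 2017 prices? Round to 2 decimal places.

A$6,021.07

Real sales = Nominal / (selling-price index/100) = 10536.88 / 1.750 = 6021.07.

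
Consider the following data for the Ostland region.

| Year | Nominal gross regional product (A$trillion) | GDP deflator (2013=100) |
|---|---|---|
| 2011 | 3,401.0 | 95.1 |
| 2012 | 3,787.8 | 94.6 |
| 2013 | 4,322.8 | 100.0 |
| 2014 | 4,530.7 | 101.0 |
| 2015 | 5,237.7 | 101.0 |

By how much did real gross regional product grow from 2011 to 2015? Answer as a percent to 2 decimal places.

Real gross regional product 2011 = 3401.0/0.951 = 3576.24.
Real gross regional product 2015 = 5237.7/1.010 = 5185.84.
Change = 5185.84/3576.24 − 1 = 0.4501.

45.01%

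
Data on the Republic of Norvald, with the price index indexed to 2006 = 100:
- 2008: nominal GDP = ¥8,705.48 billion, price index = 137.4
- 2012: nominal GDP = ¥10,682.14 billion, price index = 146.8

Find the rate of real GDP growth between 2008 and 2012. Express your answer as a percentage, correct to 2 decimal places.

14.85%

Real GDP 2008 = 8705.48 / 1.374 = 6335.87.
Real GDP 2012 = 10682.14 / 1.468 = 7276.66.
Real growth = 7276.66 / 6335.87 − 1 = 0.1485.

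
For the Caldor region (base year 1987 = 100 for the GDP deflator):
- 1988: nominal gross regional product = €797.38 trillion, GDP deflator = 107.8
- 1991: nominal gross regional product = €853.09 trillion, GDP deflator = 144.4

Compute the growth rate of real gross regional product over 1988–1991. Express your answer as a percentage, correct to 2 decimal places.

Real gross regional product 1988 = 797.38 / 1.078 = 739.68.
Real gross regional product 1991 = 853.09 / 1.444 = 590.78.
Real growth = 590.78 / 739.68 − 1 = -0.2013.

-20.13%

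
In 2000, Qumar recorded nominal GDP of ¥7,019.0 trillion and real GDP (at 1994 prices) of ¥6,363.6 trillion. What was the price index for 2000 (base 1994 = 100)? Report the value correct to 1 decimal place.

110.3

price index = (Nominal / Real) × 100 = 7019.0 / 6363.6 × 100 = 110.30.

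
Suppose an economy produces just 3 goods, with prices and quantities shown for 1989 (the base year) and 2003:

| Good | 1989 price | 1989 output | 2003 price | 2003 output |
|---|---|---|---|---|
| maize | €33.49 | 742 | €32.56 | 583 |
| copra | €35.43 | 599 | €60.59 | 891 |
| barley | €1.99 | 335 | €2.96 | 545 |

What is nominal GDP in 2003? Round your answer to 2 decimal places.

€74581.37

Nominal GDP 2003 = Σ (p_2003 × q_2003) = 32.56·583 + 60.59·891 + 2.96·545 = 74581.37.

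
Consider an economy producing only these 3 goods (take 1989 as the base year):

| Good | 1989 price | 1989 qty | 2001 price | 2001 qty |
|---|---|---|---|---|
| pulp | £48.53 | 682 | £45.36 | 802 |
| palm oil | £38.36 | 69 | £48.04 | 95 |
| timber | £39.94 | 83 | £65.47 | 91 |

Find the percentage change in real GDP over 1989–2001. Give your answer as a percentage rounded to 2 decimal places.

Real GDP 1989 = Nominal GDP 1989 = 48.53·682 + 38.36·69 + 39.94·83 = 39059.32.
Real GDP 2001 (at 1989 prices) = 48.53·802 + 38.36·95 + 39.94·91 = 46199.80.
Real growth = 46199.80/39059.32 − 1 = 0.1828.

18.28%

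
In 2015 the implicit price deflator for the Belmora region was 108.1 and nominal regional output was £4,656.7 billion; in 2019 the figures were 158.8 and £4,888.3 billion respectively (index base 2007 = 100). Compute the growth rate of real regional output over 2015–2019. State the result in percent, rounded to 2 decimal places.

Deflate each year: 2015 → 4656.7/1.081 = 4307.77; 2019 → 4888.3/1.588 = 3078.27.
So real regional output changed by 3078.27/4307.77 − 1 = -0.2854, i.e. -28.54%.

-28.54%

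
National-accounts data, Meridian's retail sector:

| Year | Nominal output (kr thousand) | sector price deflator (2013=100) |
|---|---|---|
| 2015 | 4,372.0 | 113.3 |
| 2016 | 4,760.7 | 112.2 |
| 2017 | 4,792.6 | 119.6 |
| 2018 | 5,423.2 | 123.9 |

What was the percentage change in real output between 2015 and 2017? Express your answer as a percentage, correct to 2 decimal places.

Real output 2015 = 4372.0/1.133 = 3858.78.
Real output 2017 = 4792.6/1.196 = 4007.19.
Change = 4007.19/3858.78 − 1 = 0.0385.

3.85%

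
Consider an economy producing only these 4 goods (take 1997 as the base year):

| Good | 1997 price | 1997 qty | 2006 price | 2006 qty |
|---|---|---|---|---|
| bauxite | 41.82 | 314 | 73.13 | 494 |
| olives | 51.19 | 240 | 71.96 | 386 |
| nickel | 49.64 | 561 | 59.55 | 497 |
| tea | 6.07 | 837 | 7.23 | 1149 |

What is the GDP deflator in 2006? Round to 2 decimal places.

141.27

Nominal GDP 2006 = 73.13·494 + 71.96·386 + 59.55·497 + 7.23·1149 = 101806.40.
Real GDP 2006 (at 1997 prices) = 41.82·494 + 51.19·386 + 49.64·497 + 6.07·1149 = 72063.93.
Deflator = Nominal/Real × 100 = 101806.40/72063.93 × 100 = 141.272.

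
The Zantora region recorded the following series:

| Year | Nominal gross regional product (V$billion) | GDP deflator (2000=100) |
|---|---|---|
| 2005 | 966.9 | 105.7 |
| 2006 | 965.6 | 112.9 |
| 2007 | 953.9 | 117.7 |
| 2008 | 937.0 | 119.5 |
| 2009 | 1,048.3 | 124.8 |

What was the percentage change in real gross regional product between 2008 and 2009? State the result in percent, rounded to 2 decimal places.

7.13%

Real gross regional product 2008 = 937.0/1.195 = 784.10.
Real gross regional product 2009 = 1048.3/1.248 = 839.98.
Change = 839.98/784.10 − 1 = 0.0713.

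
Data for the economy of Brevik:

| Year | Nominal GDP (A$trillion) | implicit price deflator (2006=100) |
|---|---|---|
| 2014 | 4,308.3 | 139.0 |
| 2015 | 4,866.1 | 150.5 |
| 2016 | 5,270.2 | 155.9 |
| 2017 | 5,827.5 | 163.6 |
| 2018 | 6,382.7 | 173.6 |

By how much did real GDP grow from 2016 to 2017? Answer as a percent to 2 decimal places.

5.37%

Real GDP 2016 = 5270.2/1.559 = 3380.50.
Real GDP 2017 = 5827.5/1.636 = 3562.04.
Change = 3562.04/3380.50 − 1 = 0.0537.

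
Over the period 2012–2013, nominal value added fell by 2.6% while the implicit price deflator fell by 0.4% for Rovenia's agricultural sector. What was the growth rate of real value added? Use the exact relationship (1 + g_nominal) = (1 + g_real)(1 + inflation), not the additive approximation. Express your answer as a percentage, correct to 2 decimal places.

-2.21%

(1 + g_nom) = (1 + g_real)(1 + π), so g_real = 0.9740 / 0.9960 − 1 = -0.02209.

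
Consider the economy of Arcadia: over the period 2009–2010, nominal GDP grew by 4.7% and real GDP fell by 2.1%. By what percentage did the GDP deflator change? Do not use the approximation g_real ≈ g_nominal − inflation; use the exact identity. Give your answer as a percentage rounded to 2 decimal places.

6.95%

(1 + g_nom) = (1 + g_real)(1 + π), so π = 1.0470 / 0.9790 − 1 = 0.06946.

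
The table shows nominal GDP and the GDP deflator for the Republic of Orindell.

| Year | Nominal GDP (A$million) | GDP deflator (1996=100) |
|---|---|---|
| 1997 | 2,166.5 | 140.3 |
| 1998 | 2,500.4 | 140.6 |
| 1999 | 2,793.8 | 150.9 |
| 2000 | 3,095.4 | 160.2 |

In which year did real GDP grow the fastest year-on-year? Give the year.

1998

1998: real = 2500.4/1.406 = 1778.38; growth vs 1997 (1544.19) = 15.17%.
1999: real = 2793.8/1.509 = 1851.42; growth vs 1998 (1778.38) = 4.11%.
2000: real = 3095.4/1.602 = 1932.21; growth vs 1999 (1851.42) = 4.36%.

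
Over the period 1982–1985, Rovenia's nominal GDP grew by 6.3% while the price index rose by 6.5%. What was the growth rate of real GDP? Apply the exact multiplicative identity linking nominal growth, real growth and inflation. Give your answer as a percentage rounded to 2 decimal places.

(1 + g_nom) = (1 + g_real)(1 + π), so g_real = 1.0630 / 1.0650 − 1 = -0.00188.

-0.19%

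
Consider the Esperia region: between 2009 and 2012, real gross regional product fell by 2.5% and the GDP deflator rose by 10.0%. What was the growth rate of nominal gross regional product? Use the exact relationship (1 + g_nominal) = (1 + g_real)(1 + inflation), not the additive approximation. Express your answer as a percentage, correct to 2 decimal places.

7.25%

(1 + g_nom) = (1 + g_real)(1 + π) = 0.9750 × 1.1000 = 1.07250.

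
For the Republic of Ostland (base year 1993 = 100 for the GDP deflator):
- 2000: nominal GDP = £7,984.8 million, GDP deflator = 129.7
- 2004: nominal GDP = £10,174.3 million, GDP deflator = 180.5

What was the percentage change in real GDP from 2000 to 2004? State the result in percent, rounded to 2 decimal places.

Deflate each year: 2000 → 7984.8/1.297 = 6156.36; 2004 → 10174.3/1.805 = 5636.73.
So real GDP changed by 5636.73/6156.36 − 1 = -0.0844, i.e. -8.44%.

-8.44%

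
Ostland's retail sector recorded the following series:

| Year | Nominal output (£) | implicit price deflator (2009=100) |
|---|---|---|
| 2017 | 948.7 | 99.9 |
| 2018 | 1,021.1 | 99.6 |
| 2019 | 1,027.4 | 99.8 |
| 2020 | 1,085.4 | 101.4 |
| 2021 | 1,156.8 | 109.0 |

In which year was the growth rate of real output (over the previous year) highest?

2018

2018: real = 1021.1/0.996 = 1025.20; growth vs 2017 (949.65) = 7.96%.
2019: real = 1027.4/0.998 = 1029.46; growth vs 2018 (1025.20) = 0.42%.
2020: real = 1085.4/1.014 = 1070.41; growth vs 2019 (1029.46) = 3.98%.
2021: real = 1156.8/1.090 = 1061.28; growth vs 2020 (1070.41) = -0.85%.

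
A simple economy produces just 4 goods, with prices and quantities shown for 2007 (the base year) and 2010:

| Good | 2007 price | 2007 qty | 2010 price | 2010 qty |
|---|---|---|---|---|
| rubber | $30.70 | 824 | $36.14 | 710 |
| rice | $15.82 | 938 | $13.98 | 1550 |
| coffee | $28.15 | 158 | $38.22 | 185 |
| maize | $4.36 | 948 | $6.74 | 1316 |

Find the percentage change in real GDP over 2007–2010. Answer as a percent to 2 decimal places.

17.54%

Real GDP 2007 = Nominal GDP 2007 = 30.70·824 + 15.82·938 + 28.15·158 + 4.36·948 = 48716.94.
Real GDP 2010 (at 2007 prices) = 30.70·710 + 15.82·1550 + 28.15·185 + 4.36·1316 = 57263.51.
Real growth = 57263.51/48716.94 − 1 = 0.1754.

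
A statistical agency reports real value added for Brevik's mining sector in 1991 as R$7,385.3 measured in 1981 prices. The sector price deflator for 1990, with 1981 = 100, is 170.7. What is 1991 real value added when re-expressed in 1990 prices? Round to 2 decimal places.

R$12,606.71

Real value added in 1990 prices = Real value added in 1981 prices × (P_1990/P_1981) = 7385.3 × 1.707 = 12606.71.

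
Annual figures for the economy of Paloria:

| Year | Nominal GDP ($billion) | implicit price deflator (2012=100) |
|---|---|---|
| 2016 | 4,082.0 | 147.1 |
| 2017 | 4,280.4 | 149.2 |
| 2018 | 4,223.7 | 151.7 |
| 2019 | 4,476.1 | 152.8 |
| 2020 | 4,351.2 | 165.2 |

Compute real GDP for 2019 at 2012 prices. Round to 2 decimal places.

Real GDP 2019 = 4476.1 / 1.528 = 2929.38.

$2,929.38 billion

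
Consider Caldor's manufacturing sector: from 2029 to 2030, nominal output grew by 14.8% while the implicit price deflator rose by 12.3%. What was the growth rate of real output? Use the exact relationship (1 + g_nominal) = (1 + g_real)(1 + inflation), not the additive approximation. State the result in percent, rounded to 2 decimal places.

2.23%

(1 + g_nom) = (1 + g_real)(1 + π), so g_real = 1.1480 / 1.1230 − 1 = 0.02226.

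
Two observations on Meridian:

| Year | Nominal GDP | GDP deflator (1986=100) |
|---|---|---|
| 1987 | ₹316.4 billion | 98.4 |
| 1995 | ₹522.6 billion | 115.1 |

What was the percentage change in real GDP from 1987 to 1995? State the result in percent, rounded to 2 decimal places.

41.21%

Deflate each year: 1987 → 316.4/0.984 = 321.54; 1995 → 522.6/1.151 = 454.04.
So real GDP changed by 454.04/321.54 − 1 = 0.4121, i.e. 41.21%.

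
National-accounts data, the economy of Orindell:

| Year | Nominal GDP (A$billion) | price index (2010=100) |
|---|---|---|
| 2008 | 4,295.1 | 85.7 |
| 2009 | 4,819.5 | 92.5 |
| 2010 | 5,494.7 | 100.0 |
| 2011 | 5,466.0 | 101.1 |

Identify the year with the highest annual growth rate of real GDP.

2009: real = 4819.5/0.925 = 5210.27; growth vs 2008 (5011.79) = 3.96%.
2010: real = 5494.7/1.000 = 5494.70; growth vs 2009 (5210.27) = 5.46%.
2011: real = 5466.0/1.011 = 5406.53; growth vs 2010 (5494.70) = -1.60%.

2010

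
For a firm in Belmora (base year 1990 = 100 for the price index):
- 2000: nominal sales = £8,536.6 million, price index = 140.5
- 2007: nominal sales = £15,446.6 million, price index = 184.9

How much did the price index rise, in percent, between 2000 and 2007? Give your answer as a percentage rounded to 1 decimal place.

Price-level change = 184.9 / 140.5 − 1 = 0.3160.

31.6%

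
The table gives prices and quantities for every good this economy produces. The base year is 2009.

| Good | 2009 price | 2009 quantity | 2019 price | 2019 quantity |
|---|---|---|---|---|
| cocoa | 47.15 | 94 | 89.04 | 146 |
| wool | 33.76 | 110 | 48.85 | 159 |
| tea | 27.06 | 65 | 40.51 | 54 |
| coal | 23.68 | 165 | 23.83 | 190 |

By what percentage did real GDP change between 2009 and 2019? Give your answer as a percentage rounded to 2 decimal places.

31.86%

Real GDP 2009 = Nominal GDP 2009 = 47.15·94 + 33.76·110 + 27.06·65 + 23.68·165 = 13811.80.
Real GDP 2019 (at 2009 prices) = 47.15·146 + 33.76·159 + 27.06·54 + 23.68·190 = 18212.18.
Real growth = 18212.18/13811.80 − 1 = 0.3186.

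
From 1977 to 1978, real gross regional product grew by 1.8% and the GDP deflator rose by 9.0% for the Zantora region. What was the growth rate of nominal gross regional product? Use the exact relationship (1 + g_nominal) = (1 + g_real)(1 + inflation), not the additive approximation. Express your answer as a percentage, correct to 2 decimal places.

(1 + g_nom) = (1 + g_real)(1 + π) = 1.0180 × 1.0900 = 1.10962.

10.96%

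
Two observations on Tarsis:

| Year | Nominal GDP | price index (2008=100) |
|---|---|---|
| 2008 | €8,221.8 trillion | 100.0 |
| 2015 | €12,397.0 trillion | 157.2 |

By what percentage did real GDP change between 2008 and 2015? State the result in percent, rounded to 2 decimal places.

Deflate each year: 2008 → 8221.8/1.000 = 8221.80; 2015 → 12397.0/1.572 = 7886.13.
So real GDP changed by 7886.13/8221.80 − 1 = -0.0408, i.e. -4.08%.

-4.08%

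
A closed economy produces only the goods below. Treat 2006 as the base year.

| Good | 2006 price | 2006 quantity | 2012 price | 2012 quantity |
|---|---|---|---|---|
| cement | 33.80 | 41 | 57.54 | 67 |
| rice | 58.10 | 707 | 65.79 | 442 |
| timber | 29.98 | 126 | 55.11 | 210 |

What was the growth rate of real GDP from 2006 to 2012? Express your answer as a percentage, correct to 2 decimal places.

-25.95%

Real GDP 2006 = Nominal GDP 2006 = 33.80·41 + 58.10·707 + 29.98·126 = 46239.98.
Real GDP 2012 (at 2006 prices) = 33.80·67 + 58.10·442 + 29.98·210 = 34240.60.
Real growth = 34240.60/46239.98 − 1 = -0.2595.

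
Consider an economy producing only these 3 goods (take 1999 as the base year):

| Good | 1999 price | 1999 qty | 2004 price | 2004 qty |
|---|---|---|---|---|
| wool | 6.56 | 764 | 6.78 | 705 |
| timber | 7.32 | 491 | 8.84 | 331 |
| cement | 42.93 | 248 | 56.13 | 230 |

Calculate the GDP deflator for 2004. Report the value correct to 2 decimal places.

Nominal GDP 2004 = 6.78·705 + 8.84·331 + 56.13·230 = 20615.84.
Real GDP 2004 (at 1999 prices) = 6.56·705 + 7.32·331 + 42.93·230 = 16921.62.
Deflator = Nominal/Real × 100 = 20615.84/16921.62 × 100 = 121.831.

121.83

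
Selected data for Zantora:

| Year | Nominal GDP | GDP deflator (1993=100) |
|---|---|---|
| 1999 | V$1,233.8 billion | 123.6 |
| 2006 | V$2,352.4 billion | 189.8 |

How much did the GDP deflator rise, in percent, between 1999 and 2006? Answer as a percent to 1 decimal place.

53.6%

Price-level change = 189.8 / 123.6 − 1 = 0.5356.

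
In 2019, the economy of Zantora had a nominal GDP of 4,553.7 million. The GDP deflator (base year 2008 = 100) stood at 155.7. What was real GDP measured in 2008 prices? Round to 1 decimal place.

Real GDP = Nominal / (GDP deflator/100) = 4553.7 / 1.557 = 2924.66.

2,924.7 million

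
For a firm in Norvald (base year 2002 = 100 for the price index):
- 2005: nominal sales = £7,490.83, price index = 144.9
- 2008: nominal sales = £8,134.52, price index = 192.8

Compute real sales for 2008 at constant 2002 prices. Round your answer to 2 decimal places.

£4,219.15

Real sales = Nominal / (price index/100) = 8134.52 / 1.928 = 4219.15.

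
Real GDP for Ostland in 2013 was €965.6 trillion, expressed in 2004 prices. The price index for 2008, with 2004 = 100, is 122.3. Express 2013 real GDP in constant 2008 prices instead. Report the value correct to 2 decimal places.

Real GDP in 2008 prices = Real GDP in 2004 prices × (P_2008/P_2004) = 965.6 × 1.223 = 1180.93.

€1,180.93 trillion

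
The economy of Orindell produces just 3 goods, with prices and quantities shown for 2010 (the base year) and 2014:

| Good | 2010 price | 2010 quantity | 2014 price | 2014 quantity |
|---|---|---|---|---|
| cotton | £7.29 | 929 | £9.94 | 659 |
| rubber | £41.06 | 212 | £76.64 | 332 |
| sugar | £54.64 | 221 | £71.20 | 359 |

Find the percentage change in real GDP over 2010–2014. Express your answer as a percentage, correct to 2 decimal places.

Real GDP 2010 = Nominal GDP 2010 = 7.29·929 + 41.06·212 + 54.64·221 = 27552.57.
Real GDP 2014 (at 2010 prices) = 7.29·659 + 41.06·332 + 54.64·359 = 38051.79.
Real growth = 38051.79/27552.57 − 1 = 0.3811.

38.11%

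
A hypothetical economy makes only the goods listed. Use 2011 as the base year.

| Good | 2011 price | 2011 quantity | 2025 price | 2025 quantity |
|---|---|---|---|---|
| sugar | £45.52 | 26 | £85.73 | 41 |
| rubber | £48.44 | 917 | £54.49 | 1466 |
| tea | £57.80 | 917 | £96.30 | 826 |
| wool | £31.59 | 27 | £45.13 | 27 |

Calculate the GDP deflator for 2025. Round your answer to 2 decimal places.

135.14

Nominal GDP 2025 = 85.73·41 + 54.49·1466 + 96.30·826 + 45.13·27 = 164159.58.
Real GDP 2025 (at 2011 prices) = 45.52·41 + 48.44·1466 + 57.80·826 + 31.59·27 = 121475.09.
Deflator = Nominal/Real × 100 = 164159.58/121475.09 × 100 = 135.138.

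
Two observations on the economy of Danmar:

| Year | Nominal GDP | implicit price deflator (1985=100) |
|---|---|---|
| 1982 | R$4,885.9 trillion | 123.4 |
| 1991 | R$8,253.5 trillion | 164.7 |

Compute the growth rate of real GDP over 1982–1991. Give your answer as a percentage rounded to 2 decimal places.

Deflate each year: 1982 → 4885.9/1.234 = 3959.40; 1991 → 8253.5/1.647 = 5011.23.
So real GDP changed by 5011.23/3959.40 − 1 = 0.2657, i.e. 26.57%.

26.57%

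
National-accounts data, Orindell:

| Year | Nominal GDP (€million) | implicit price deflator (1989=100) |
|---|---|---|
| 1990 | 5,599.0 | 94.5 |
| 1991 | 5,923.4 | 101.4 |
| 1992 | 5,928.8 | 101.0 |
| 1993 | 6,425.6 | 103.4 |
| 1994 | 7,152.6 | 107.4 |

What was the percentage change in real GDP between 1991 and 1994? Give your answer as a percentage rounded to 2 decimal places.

14.01%

Real GDP 1991 = 5923.4/1.014 = 5841.62.
Real GDP 1994 = 7152.6/1.074 = 6659.78.
Change = 6659.78/5841.62 − 1 = 0.1401.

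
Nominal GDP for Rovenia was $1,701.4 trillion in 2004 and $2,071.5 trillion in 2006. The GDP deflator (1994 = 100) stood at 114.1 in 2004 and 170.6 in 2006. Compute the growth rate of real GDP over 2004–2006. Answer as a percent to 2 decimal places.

Deflate each year: 2004 → 1701.4/1.141 = 1491.15; 2006 → 2071.5/1.706 = 1214.24.
So real GDP changed by 1214.24/1491.15 − 1 = -0.1857, i.e. -18.57%.

-18.57%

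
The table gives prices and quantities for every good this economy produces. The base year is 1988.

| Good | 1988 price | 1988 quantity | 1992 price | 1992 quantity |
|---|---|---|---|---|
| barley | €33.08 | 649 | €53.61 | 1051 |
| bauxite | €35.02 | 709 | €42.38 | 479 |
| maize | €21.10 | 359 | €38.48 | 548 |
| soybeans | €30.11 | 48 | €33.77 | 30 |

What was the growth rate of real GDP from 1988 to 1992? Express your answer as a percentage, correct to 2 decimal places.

Real GDP 1988 = Nominal GDP 1988 = 33.08·649 + 35.02·709 + 21.10·359 + 30.11·48 = 55318.28.
Real GDP 1992 (at 1988 prices) = 33.08·1051 + 35.02·479 + 21.10·548 + 30.11·30 = 64007.76.
Real growth = 64007.76/55318.28 − 1 = 0.1571.

15.71%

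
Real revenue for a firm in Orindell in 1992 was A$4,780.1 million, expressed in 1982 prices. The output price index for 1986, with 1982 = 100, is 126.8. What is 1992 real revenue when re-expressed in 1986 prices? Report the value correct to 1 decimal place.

Real revenue in 1986 prices = Real revenue in 1982 prices × (P_1986/P_1982) = 4780.1 × 1.268 = 6061.17.

A$6,061.2 million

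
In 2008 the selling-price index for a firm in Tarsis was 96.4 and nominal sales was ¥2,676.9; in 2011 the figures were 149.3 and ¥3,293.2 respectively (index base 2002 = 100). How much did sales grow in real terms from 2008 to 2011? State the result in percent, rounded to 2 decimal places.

-20.57%

Real sales 2008 = 2676.9 / 0.964 = 2776.87.
Real sales 2011 = 3293.2 / 1.493 = 2205.76.
Real growth = 2205.76 / 2776.87 − 1 = -0.2057.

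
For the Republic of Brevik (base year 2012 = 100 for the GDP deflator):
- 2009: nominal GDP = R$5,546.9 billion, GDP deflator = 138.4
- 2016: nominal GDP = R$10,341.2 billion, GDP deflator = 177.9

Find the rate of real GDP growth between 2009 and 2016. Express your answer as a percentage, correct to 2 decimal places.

45.04%

Real GDP 2009 = 5546.9 / 1.384 = 4007.88.
Real GDP 2016 = 10341.2 / 1.779 = 5812.93.
Real growth = 5812.93 / 4007.88 − 1 = 0.4504.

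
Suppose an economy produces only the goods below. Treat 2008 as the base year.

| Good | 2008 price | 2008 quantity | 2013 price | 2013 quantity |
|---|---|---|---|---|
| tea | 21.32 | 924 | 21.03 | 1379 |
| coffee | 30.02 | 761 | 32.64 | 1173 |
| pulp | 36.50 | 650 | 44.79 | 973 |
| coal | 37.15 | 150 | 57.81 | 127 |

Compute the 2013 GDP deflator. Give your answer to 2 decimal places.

Nominal GDP 2013 = 21.03·1379 + 32.64·1173 + 44.79·973 + 57.81·127 = 118209.63.
Real GDP 2013 (at 2008 prices) = 21.32·1379 + 30.02·1173 + 36.50·973 + 37.15·127 = 104846.29.
Deflator = Nominal/Real × 100 = 118209.63/104846.29 × 100 = 112.746.

112.75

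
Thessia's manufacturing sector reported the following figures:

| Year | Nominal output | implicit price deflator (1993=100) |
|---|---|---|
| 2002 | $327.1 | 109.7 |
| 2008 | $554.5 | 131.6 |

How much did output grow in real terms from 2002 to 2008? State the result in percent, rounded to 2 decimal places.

41.31%

Real output 2002 = 327.1 / 1.097 = 298.18.
Real output 2008 = 554.5 / 1.316 = 421.35.
Real growth = 421.35 / 298.18 − 1 = 0.4131.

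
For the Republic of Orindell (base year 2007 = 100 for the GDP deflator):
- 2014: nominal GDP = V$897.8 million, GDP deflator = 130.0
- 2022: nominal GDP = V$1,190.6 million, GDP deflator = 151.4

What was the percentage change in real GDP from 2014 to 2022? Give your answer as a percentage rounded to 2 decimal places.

Deflate each year: 2014 → 897.8/1.300 = 690.62; 2022 → 1190.6/1.514 = 786.39.
So real GDP changed by 786.39/690.62 − 1 = 0.1387, i.e. 13.87%.

13.87%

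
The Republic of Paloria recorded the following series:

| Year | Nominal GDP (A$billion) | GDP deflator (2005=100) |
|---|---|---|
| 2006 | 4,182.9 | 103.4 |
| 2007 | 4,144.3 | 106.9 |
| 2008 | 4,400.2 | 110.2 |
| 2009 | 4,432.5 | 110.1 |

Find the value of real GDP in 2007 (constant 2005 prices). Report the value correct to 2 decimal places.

Real GDP 2007 = 4144.3 / 1.069 = 3876.80.

A$3,876.80 billion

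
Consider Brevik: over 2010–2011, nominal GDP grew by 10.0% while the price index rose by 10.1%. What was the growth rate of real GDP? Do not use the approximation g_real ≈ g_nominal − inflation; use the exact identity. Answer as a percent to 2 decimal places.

-0.09%

(1 + g_nom) = (1 + g_real)(1 + π), so g_real = 1.1000 / 1.1010 − 1 = -0.00091.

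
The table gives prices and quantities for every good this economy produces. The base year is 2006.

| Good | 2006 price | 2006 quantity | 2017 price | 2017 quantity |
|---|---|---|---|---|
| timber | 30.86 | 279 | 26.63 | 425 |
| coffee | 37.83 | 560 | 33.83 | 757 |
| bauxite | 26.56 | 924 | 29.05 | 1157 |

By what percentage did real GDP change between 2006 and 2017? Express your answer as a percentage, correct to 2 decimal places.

Real GDP 2006 = Nominal GDP 2006 = 30.86·279 + 37.83·560 + 26.56·924 = 54336.18.
Real GDP 2017 (at 2006 prices) = 30.86·425 + 37.83·757 + 26.56·1157 = 72482.73.
Real growth = 72482.73/54336.18 − 1 = 0.3340.

33.40%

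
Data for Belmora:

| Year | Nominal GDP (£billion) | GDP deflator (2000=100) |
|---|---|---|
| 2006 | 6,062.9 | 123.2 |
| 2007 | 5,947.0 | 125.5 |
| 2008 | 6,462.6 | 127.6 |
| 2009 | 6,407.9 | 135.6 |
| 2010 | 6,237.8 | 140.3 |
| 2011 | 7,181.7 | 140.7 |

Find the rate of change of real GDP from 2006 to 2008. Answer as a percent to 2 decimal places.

2.92%

Real GDP 2006 = 6062.9/1.232 = 4921.19.
Real GDP 2008 = 6462.6/1.276 = 5064.73.
Change = 5064.73/4921.19 − 1 = 0.0292.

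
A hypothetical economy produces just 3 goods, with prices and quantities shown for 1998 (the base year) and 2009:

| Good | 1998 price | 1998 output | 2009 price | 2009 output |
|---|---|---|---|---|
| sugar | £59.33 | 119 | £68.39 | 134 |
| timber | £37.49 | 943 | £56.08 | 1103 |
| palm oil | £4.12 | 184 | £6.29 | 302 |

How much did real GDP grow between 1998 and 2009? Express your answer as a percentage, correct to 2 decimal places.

Real GDP 1998 = Nominal GDP 1998 = 59.33·119 + 37.49·943 + 4.12·184 = 43171.42.
Real GDP 2009 (at 1998 prices) = 59.33·134 + 37.49·1103 + 4.12·302 = 50545.93.
Real growth = 50545.93/43171.42 − 1 = 0.1708.

17.08%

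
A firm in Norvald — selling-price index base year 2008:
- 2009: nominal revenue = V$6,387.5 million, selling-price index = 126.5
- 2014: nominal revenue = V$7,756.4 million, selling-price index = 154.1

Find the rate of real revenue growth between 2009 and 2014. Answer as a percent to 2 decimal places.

-0.32%

Deflate each year: 2009 → 6387.5/1.265 = 5049.41; 2014 → 7756.4/1.541 = 5033.35.
So real revenue changed by 5033.35/5049.41 − 1 = -0.0032, i.e. -0.32%.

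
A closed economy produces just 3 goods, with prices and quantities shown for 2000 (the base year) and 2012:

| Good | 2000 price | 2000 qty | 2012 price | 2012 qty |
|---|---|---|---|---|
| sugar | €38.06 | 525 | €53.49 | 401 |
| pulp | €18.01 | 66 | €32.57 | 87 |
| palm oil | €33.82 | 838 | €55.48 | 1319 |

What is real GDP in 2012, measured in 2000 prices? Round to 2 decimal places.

€61437.51

Real GDP 2012 = Σ (p_2000 × q_2012) = 38.06·401 + 18.01·87 + 33.82·1319 = 61437.51.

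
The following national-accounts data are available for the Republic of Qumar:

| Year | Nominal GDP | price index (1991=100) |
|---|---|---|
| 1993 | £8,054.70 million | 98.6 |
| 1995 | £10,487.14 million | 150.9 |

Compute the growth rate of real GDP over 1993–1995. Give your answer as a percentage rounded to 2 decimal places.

-14.93%

Real GDP 1993 = 8054.70 / 0.986 = 8169.07.
Real GDP 1995 = 10487.14 / 1.509 = 6949.73.
Real growth = 6949.73 / 8169.07 − 1 = -0.1493.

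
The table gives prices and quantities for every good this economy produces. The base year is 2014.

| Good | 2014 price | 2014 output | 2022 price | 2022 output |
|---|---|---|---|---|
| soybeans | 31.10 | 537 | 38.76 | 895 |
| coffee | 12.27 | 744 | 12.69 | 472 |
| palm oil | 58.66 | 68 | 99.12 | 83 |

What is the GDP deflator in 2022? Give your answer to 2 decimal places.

127.05

Nominal GDP 2022 = 38.76·895 + 12.69·472 + 99.12·83 = 48906.84.
Real GDP 2022 (at 2014 prices) = 31.10·895 + 12.27·472 + 58.66·83 = 38494.72.
Deflator = Nominal/Real × 100 = 48906.84/38494.72 × 100 = 127.048.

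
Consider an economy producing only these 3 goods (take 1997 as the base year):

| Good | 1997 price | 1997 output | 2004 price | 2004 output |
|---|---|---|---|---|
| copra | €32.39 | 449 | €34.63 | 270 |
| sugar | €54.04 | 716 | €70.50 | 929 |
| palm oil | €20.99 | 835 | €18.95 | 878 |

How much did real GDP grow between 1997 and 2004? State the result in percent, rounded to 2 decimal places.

Real GDP 1997 = Nominal GDP 1997 = 32.39·449 + 54.04·716 + 20.99·835 = 70762.40.
Real GDP 2004 (at 1997 prices) = 32.39·270 + 54.04·929 + 20.99·878 = 77377.68.
Real growth = 77377.68/70762.40 − 1 = 0.0935.

9.35%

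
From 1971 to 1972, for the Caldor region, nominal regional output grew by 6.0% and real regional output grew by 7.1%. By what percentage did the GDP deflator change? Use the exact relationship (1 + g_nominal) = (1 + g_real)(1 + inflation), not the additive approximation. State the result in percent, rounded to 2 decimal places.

(1 + g_nom) = (1 + g_real)(1 + π), so π = 1.0600 / 1.0710 − 1 = -0.01027.

-1.03%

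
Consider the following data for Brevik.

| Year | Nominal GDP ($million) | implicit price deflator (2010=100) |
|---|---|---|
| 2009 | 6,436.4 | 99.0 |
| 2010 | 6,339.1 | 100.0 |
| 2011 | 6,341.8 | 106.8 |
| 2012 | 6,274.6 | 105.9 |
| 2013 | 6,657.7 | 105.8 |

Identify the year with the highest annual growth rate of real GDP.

2013

2010: real = 6339.1/1.000 = 6339.10; growth vs 2009 (6501.41) = -2.50%.
2011: real = 6341.8/1.068 = 5938.01; growth vs 2010 (6339.10) = -6.33%.
2012: real = 6274.6/1.059 = 5925.02; growth vs 2011 (5938.01) = -0.22%.
2013: real = 6657.7/1.058 = 6292.72; growth vs 2012 (5925.02) = 6.21%.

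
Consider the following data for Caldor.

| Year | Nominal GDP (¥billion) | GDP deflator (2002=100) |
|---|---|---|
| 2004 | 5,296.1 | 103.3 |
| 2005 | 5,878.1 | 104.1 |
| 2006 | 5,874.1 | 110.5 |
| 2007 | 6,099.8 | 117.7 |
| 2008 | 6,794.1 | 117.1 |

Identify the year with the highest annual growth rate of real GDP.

2008

2005: real = 5878.1/1.041 = 5646.59; growth vs 2004 (5126.91) = 10.14%.
2006: real = 5874.1/1.105 = 5315.93; growth vs 2005 (5646.59) = -5.86%.
2007: real = 6099.8/1.177 = 5182.50; growth vs 2006 (5315.93) = -2.51%.
2008: real = 6794.1/1.171 = 5801.96; growth vs 2007 (5182.50) = 11.95%.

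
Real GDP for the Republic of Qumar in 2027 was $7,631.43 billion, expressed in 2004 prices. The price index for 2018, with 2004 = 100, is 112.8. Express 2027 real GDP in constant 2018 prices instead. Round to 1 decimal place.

Real GDP in 2018 prices = Real GDP in 2004 prices × (P_2018/P_2004) = 7631.43 × 1.128 = 8608.25.

$8,608.3 billion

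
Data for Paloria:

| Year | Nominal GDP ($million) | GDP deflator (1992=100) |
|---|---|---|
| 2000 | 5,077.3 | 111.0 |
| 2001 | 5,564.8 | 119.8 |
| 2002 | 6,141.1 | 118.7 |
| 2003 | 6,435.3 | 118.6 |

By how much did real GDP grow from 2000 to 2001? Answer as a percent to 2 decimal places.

Real GDP 2000 = 5077.3/1.110 = 4574.14.
Real GDP 2001 = 5564.8/1.198 = 4645.08.
Change = 4645.08/4574.14 − 1 = 0.0155.

1.55%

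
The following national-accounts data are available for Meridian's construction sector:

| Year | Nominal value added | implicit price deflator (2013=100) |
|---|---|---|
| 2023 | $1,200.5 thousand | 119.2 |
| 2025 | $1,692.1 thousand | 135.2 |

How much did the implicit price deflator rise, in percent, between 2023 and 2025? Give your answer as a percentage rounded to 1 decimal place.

13.4%

Price-level change = 135.2 / 119.2 − 1 = 0.1342.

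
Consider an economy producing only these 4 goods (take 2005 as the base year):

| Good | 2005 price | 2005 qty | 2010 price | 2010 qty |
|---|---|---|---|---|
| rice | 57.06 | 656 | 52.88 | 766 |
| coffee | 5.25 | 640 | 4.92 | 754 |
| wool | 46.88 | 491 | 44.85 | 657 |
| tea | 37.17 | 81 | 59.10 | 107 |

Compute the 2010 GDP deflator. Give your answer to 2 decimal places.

97.04

Nominal GDP 2010 = 52.88·766 + 4.92·754 + 44.85·657 + 59.10·107 = 80005.91.
Real GDP 2010 (at 2005 prices) = 57.06·766 + 5.25·754 + 46.88·657 + 37.17·107 = 82443.81.
Deflator = Nominal/Real × 100 = 80005.91/82443.81 × 100 = 97.043.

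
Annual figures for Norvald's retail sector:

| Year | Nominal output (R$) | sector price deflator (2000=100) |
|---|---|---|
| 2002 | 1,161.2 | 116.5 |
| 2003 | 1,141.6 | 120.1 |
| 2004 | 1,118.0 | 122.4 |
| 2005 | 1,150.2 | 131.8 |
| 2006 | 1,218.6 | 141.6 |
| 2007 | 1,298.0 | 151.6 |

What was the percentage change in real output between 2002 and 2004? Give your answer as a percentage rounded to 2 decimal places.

Real output 2002 = 1161.2/1.165 = 996.74.
Real output 2004 = 1118.0/1.224 = 913.40.
Change = 913.40/996.74 − 1 = -0.0836.

-8.36%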